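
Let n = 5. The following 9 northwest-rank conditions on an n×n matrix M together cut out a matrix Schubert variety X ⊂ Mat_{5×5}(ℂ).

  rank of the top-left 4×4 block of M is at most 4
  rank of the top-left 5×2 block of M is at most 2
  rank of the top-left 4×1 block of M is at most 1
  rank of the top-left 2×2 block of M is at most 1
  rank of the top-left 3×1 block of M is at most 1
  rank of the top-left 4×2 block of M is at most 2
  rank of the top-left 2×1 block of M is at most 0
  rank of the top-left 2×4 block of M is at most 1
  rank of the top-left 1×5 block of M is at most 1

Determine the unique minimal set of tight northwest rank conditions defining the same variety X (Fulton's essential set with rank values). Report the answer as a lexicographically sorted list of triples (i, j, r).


Computing R[i][j] = min implied NW-rank bound (n=5, 9 conditions):

  R[1]: 0 1 1 1 1
  R[2]: 0 1 1 1 2
  R[3]: 1 2 2 2 3
  R[4]: 1 2 3 3 4
  R[5]: 1 2 3 4 5

second differences of R give the permutation w = (2, 5, 1, 3, 4).

|D(w)|=4, |Ess(w)|=2:

[(2, 1, 0), (2, 4, 1)]


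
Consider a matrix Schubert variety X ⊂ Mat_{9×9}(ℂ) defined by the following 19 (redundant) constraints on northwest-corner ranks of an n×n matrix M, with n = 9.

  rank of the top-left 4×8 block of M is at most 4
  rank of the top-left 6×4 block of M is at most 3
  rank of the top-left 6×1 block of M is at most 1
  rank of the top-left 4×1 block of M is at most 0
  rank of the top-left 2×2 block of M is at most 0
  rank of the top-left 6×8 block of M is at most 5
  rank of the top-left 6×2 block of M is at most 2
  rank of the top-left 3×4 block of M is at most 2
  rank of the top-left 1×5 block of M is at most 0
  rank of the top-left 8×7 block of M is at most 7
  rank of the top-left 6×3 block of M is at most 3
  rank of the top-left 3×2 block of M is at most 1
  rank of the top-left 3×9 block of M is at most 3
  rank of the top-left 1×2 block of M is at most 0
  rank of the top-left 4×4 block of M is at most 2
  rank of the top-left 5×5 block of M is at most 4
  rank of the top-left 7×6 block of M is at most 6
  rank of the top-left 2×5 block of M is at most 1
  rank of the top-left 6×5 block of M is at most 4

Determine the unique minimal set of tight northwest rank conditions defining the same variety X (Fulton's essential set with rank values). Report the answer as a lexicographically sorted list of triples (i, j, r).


Propagating the 19 rank bounds to every northwest block:

  i=1: 0 | 0 | 0 | 0 | 0 | 1 | 1 | 1 | 1
  i=2: 0 | 0 | 1 | 1 | 1 | 2 | 2 | 2 | 2
  i=3: 0 | 1 | 2 | 2 | 2 | 3 | 3 | 3 | 3
  i=4: 0 | 1 | 2 | 2 | 3 | 4 | 4 | 4 | 4
  i=5: 1 | 2 | 3 | 3 | 4 | 5 | 5 | 5 | 5
  i=6: 1 | 2 | 3 | 3 | 4 | 5 | 5 | 5 | 6
  i=7: 1 | 2 | 3 | 4 | 5 | 6 | 6 | 6 | 7
  i=8: 1 | 2 | 3 | 4 | 5 | 6 | 7 | 7 | 8
  i=9: 1 | 2 | 3 | 4 | 5 | 6 | 7 | 8 | 9

so w = (6, 3, 2, 5, 1, 9, 4, 7, 8).

ℓ(w)=13; the 6 essential cells (i,j,r):

[(1, 5, 0), (2, 2, 0), (4, 1, 0), (4, 4, 2), (6, 4, 3), (6, 8, 5)]


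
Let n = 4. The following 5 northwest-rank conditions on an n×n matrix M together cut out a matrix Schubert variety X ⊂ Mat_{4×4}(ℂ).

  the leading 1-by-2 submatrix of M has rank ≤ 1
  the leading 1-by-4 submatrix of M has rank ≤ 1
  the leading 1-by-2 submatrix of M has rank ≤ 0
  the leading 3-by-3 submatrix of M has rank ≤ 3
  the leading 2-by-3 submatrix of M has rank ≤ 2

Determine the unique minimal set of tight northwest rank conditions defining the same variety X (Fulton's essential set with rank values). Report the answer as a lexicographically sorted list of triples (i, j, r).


Reconstructing r_w from the 5 given conditions:

  row 1: 0  0  1  1
  row 2: 1  1  2  2
  row 3: 1  2  3  3
  row 4: 1  2  3  4

reading off 1-entries of Δ²R: w = (3, 1, 2, 4).

Fulton essential set (1 of the 2 Rothe cells):

[(1, 2, 0)]


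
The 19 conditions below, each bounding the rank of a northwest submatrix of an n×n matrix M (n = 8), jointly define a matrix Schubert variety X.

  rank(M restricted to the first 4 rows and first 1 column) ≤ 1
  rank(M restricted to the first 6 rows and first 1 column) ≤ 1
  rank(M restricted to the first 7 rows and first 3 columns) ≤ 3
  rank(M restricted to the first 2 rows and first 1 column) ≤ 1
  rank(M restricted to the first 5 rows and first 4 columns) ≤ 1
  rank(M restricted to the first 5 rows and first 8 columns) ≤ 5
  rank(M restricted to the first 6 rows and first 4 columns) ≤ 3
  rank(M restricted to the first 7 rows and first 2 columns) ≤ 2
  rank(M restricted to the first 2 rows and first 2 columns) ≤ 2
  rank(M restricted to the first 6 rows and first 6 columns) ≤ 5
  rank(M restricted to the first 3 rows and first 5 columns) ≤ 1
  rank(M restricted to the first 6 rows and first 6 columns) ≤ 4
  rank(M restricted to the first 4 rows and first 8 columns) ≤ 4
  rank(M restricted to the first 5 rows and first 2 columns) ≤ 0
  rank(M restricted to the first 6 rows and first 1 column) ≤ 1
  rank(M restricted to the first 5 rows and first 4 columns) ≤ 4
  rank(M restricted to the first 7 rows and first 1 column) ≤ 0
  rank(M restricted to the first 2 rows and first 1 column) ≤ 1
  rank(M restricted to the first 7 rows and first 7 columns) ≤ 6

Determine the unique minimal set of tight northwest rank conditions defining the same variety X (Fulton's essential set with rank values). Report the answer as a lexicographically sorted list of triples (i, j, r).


Rank table r_w(8×8) implied by the 19 constraints:

  row 1: 0 0 1 1 1 1 1 1
  row 2: 0 0 1 1 1 2 2 2
  row 3: 0 0 1 1 1 2 3 3
  row 4: 0 0 1 1 2 3 4 4
  row 5: 0 0 1 1 2 3 4 5
  row 6: 0 1 2 2 3 4 5 6
  row 7: 0 1 2 3 4 5 6 7
  row 8: 1 2 3 4 5 6 7 8

reading off 1-entries of Δ²R: w = (3, 6, 7, 5, 8, 2, 4, 1).

|D(w)|=18, |Ess(w)|=4:

[(3, 5, 1), (5, 2, 0), (5, 4, 1), (7, 1, 0)]


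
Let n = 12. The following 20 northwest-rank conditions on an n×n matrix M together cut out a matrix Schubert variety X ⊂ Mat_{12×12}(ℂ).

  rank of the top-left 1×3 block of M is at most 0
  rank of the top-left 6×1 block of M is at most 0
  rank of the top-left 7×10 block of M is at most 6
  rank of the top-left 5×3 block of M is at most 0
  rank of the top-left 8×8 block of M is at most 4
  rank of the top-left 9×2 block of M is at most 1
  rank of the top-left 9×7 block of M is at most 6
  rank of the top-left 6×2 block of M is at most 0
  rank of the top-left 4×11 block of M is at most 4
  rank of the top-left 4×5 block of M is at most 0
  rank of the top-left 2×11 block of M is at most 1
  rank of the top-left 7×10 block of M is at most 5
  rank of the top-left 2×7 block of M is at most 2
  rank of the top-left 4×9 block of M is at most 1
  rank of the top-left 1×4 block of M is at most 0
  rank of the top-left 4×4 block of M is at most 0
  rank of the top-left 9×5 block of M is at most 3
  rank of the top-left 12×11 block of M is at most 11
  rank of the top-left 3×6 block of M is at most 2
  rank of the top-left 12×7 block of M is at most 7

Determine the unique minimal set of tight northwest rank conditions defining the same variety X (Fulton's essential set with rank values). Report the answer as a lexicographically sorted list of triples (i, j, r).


Reconstructing r_w from the 20 given conditions:

  R[1]: 0 0 0 0 0 1 1 1 1 1 1 1
  R[2]: 0 0 0 0 0 1 1 1 1 1 1 2
  R[3]: 0 0 0 0 0 1 1 1 1 2 2 3
  R[4]: 0 0 0 0 0 1 1 1 1 2 3 4
  R[5]: 0 0 0 1 1 2 2 2 2 3 4 5
  R[6]: 0 0 1 2 2 3 3 3 3 4 5 6
  R[7]: 1 1 2 3 3 4 4 4 4 5 6 7
  R[8]: 1 1 2 3 3 4 4 4 5 6 7 8
  R[9]: 1 1 2 3 3 4 5 5 6 7 8 9
  R[10]: 1 2 3 4 4 5 6 6 7 8 9 10
  R[11]: 1 2 3 4 5 6 7 7 8 9 10 11
  R[12]: 1 2 3 4 5 6 7 8 9 10 11 12

so w = (6, 12, 10, 11, 4, 3, 1, 9, 7, 2, 5, 8).

D(w) has 42 cells with 8 SE-corners; essential set:

[(2, 11, 1), (4, 5, 0), (4, 9, 1), (5, 3, 0), (6, 2, 0), (8, 8, 4), (9, 2, 1), (9, 5, 3)]


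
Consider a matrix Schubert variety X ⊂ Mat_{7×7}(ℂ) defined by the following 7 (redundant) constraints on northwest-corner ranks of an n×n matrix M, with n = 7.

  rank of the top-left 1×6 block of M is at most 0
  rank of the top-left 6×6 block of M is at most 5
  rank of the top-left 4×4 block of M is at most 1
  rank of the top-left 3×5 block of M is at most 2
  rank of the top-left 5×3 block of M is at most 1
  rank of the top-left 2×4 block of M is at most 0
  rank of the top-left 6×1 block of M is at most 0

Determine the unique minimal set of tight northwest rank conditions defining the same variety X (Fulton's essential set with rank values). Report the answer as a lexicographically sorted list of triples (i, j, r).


Computing R[i][j] = min implied NW-rank bound (n=7, 7 conditions):

  i=1: 0 0 0 0 0 0 1
  i=2: 0 0 0 0 1 1 2
  i=3: 0 1 1 1 2 2 3
  i=4: 0 1 1 1 2 3 4
  i=5: 0 1 1 2 3 4 5
  i=6: 0 1 2 3 4 5 6
  i=7: 1 2 3 4 5 6 7

giving w = (7, 5, 2, 6, 4, 3, 1) via Δ²R.

|D(w)|=17, |Ess(w)|=5:

[(1, 6, 0), (2, 4, 0), (4, 4, 1), (5, 3, 1), (6, 1, 0)]


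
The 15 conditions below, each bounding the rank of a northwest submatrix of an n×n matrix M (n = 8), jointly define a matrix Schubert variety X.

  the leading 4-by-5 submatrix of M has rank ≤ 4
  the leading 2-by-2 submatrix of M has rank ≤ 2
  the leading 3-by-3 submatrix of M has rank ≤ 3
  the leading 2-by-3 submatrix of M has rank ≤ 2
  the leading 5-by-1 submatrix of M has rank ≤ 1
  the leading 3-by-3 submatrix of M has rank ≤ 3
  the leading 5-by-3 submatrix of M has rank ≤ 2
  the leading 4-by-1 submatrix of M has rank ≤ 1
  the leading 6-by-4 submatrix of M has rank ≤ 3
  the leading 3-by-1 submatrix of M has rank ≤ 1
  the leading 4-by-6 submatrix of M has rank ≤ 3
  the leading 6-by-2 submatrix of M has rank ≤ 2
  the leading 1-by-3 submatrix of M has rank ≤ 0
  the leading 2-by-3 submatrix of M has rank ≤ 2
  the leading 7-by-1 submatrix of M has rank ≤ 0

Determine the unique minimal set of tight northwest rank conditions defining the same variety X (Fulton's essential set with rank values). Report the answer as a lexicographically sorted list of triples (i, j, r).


Recovering R(i,j) via the rank-extension bound from the 15 conditions:

  row 1: 0, 0, 0, 1, 1, 1, 1, 1
  row 2: 0, 1, 1, 2, 2, 2, 2, 2
  row 3: 0, 1, 2, 3, 3, 3, 3, 3
  row 4: 0, 1, 2, 3, 3, 3, 4, 4
  row 5: 0, 1, 2, 3, 4, 4, 5, 5
  row 6: 0, 1, 2, 3, 4, 5, 6, 6
  row 7: 0, 1, 2, 3, 4, 5, 6, 7
  row 8: 1, 2, 3, 4, 5, 6, 7, 8

the unique w with this rank table is (4, 2, 3, 7, 5, 6, 8, 1).

Rothe diagram D(w) (11 cells), 3 SE-corners (essential conditions):

[(1, 3, 0), (4, 6, 3), (7, 1, 0)]


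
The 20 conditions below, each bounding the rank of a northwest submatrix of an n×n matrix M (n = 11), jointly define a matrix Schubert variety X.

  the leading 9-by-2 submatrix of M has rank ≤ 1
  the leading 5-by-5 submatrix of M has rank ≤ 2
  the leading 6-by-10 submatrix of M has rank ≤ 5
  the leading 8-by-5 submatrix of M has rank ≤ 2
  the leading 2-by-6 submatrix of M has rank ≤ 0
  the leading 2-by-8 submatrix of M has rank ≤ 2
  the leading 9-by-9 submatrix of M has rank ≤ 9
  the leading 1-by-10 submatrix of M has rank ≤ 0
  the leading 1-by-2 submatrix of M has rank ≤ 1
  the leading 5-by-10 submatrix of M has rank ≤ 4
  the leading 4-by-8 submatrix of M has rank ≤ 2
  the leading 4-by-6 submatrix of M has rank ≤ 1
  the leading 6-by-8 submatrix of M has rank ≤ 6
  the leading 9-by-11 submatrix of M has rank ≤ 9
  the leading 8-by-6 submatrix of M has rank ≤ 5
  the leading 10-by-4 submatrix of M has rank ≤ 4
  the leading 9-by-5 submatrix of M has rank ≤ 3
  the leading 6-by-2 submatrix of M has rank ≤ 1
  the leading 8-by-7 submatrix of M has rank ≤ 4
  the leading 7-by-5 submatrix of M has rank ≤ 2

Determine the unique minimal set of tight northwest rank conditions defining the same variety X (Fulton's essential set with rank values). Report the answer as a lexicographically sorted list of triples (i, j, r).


The tightest implied rank at each (i,j), from the 20 conditions:

  R[1]: 0, 0, 0, 0, 0, 0, 0, 0, 0, 0, 1
  R[2]: 0, 0, 0, 0, 0, 0, 1, 1, 1, 1, 2
  R[3]: 1, 1, 1, 1, 1, 1, 2, 2, 2, 2, 3
  R[4]: 1, 1, 1, 1, 1, 1, 2, 2, 3, 3, 4
  R[5]: 1, 1, 2, 2, 2, 2, 3, 3, 4, 4, 5
  R[6]: 1, 1, 2, 2, 2, 3, 4, 4, 5, 5, 6
  R[7]: 1, 1, 2, 2, 2, 3, 4, 5, 6, 6, 7
  R[8]: 1, 1, 2, 2, 2, 3, 4, 5, 6, 7, 8
  R[9]: 1, 1, 2, 3, 3, 4, 5, 6, 7, 8, 9
  R[10]: 1, 2, 3, 4, 4, 5, 6, 7, 8, 9, 10
  R[11]: 1, 2, 3, 4, 5, 6, 7, 8, 9, 10, 11

so w = (11, 7, 1, 9, 3, 6, 8, 10, 4, 2, 5).

Rothe diagram D(w) (33 cells), 6 SE-corners (essential conditions):

[(1, 10, 0), (2, 6, 0), (4, 6, 1), (4, 8, 2), (8, 5, 2), (9, 2, 1)]


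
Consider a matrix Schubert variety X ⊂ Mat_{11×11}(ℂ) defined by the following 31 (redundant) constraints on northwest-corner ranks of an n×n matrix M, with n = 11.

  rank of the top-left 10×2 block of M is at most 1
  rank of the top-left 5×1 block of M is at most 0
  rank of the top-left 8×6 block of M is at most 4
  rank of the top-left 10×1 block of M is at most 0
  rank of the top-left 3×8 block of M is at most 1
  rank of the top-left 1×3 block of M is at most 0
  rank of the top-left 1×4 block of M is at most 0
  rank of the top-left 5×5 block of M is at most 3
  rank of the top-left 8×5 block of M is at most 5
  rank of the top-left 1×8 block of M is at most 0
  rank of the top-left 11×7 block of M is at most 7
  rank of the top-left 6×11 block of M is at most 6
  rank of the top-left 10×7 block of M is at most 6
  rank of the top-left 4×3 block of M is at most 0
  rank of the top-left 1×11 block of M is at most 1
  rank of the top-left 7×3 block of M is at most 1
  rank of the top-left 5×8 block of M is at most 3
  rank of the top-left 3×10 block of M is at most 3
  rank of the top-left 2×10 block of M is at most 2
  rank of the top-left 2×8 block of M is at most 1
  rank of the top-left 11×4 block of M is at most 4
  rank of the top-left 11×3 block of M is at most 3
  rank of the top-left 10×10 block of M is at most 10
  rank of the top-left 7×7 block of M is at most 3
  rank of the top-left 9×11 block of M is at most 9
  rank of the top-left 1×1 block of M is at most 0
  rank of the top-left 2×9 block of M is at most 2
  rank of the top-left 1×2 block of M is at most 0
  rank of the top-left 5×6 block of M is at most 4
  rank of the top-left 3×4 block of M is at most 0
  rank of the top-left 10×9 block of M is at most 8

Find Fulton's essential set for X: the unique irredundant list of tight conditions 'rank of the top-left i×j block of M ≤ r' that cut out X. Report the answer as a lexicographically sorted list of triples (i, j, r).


Propagating the 31 rank bounds to every northwest block:

  row 1: 0, 0, 0, 0, 0, 0, 0, 0, 1, 1, 1
  row 2: 0, 0, 0, 0, 1, 1, 1, 1, 2, 2, 2
  row 3: 0, 0, 0, 0, 1, 1, 1, 1, 2, 3, 3
  row 4: 0, 0, 0, 1, 2, 2, 2, 2, 3, 4, 4
  row 5: 0, 1, 1, 2, 3, 3, 3, 3, 4, 5, 5
  row 6: 0, 1, 1, 2, 3, 3, 3, 4, 5, 6, 6
  row 7: 0, 1, 1, 2, 3, 3, 3, 4, 5, 6, 7
  row 8: 0, 1, 2, 3, 4, 4, 4, 5, 6, 7, 8
  row 9: 0, 1, 2, 3, 4, 5, 5, 6, 7, 8, 9
  row 10: 0, 1, 2, 3, 4, 5, 6, 7, 8, 9, 10
  row 11: 1, 2, 3, 4, 5, 6, 7, 8, 9, 10, 11

reading off 1-entries of Δ²R: w = (9, 5, 10, 4, 2, 8, 11, 3, 6, 7, 1).

|D(w)|=34, |Ess(w)|=7:

[(1, 8, 0), (3, 4, 0), (3, 8, 1), (4, 3, 0), (7, 3, 1), (7, 7, 3), (10, 1, 0)]


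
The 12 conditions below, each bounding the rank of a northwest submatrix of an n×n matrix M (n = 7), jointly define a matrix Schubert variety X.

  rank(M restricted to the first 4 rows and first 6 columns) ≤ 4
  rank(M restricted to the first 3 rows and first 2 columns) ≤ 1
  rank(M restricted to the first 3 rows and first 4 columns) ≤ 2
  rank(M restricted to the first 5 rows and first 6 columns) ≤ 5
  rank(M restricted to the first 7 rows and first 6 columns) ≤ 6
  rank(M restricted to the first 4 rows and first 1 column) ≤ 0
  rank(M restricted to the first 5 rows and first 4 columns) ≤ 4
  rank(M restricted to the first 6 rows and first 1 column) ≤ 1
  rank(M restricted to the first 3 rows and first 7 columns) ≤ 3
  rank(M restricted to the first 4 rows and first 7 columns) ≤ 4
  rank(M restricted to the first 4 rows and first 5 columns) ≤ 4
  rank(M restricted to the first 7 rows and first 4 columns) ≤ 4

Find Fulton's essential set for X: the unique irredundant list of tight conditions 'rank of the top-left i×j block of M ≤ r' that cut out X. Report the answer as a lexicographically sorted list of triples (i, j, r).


Computing R[i][j] = min implied NW-rank bound (n=7, 12 conditions):

  row 1: 0 1 1 1 1 1 1
  row 2: 0 1 2 2 2 2 2
  row 3: 0 1 2 2 3 3 3
  row 4: 0 1 2 3 4 4 4
  row 5: 1 2 3 4 5 5 5
  row 6: 1 2 3 4 5 6 6
  row 7: 1 2 3 4 5 6 7

hence w(1..7) = (2, 3, 5, 4, 1, 6, 7).

D(w) has 5 cells with 2 SE-corners; essential set:

[(3, 4, 2), (4, 1, 0)]


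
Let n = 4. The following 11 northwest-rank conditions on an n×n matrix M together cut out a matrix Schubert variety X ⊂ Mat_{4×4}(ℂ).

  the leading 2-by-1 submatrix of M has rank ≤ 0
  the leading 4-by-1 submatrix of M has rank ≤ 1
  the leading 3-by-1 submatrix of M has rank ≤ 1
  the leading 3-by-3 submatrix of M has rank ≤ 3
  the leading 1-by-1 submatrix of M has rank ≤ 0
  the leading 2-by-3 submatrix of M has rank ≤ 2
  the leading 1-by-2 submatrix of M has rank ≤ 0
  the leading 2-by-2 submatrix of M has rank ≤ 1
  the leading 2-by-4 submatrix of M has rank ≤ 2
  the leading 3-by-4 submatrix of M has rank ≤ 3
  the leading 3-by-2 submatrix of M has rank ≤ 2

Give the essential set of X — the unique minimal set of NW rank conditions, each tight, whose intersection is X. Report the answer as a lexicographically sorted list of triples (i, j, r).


Reconstructing r_w from the 11 given conditions:

  R[1]: 0 | 0 | 1 | 1
  R[2]: 0 | 1 | 2 | 2
  R[3]: 1 | 2 | 3 | 3
  R[4]: 1 | 2 | 3 | 4

second differences of R give the permutation w = (3, 2, 1, 4).

Rothe diagram D(w) (3 cells), 2 SE-corners (essential conditions):

[(1, 2, 0), (2, 1, 0)]


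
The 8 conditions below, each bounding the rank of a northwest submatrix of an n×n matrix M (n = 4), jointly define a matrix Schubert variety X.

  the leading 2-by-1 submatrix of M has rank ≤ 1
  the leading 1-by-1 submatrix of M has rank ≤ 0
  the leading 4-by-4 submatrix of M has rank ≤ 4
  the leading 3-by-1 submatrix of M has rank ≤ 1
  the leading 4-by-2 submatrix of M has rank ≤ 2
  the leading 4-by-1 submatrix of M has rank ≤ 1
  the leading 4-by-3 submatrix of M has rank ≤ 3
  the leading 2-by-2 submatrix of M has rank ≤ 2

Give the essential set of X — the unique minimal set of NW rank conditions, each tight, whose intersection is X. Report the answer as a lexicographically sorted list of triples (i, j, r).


Computing R[i][j] = min implied NW-rank bound (n=4, 8 conditions):

  0, 1, 1, 1
  1, 2, 2, 2
  1, 2, 3, 3
  1, 2, 3, 4

giving w = (2, 1, 3, 4) via Δ²R.

|D(w)|=1, |Ess(w)|=1:

[(1, 1, 0)]


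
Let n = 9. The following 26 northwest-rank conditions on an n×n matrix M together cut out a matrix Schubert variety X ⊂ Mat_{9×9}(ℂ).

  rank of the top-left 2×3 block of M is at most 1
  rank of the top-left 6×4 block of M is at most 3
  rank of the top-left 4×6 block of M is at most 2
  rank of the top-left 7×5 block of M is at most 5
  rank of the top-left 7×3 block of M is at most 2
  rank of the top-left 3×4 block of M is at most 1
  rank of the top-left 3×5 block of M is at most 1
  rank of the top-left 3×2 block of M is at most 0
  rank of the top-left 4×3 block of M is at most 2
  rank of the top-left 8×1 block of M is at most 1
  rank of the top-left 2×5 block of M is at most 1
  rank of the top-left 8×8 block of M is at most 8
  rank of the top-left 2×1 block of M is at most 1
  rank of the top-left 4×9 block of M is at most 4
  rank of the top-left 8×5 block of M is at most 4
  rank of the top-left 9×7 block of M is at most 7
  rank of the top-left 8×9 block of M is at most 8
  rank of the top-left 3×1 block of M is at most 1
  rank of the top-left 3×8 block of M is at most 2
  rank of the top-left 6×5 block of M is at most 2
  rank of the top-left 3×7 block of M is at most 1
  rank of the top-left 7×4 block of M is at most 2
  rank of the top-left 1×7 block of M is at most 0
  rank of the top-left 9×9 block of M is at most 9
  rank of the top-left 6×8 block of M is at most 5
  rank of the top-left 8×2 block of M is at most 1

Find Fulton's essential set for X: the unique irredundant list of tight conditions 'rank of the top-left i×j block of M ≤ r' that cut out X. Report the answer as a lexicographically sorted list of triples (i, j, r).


Computing R[i][j] = min implied NW-rank bound (n=9, 26 conditions):

  0 | 0 | 0 | 0 | 0 | 0 | 0 | 1 | 1
  0 | 0 | 1 | 1 | 1 | 1 | 1 | 2 | 2
  0 | 0 | 1 | 1 | 1 | 1 | 1 | 2 | 3
  1 | 1 | 2 | 2 | 2 | 2 | 2 | 3 | 4
  1 | 1 | 2 | 2 | 2 | 3 | 3 | 4 | 5
  1 | 1 | 2 | 2 | 2 | 3 | 4 | 5 | 6
  1 | 1 | 2 | 2 | 3 | 4 | 5 | 6 | 7
  1 | 1 | 2 | 3 | 4 | 5 | 6 | 7 | 8
  1 | 2 | 3 | 4 | 5 | 6 | 7 | 8 | 9

giving w = (8, 3, 9, 1, 6, 7, 5, 4, 2) via Δ²R.

D(w) has 24 cells with 6 SE-corners; essential set:

[(1, 7, 0), (3, 2, 0), (3, 7, 1), (6, 5, 2), (7, 4, 2), (8, 2, 1)]


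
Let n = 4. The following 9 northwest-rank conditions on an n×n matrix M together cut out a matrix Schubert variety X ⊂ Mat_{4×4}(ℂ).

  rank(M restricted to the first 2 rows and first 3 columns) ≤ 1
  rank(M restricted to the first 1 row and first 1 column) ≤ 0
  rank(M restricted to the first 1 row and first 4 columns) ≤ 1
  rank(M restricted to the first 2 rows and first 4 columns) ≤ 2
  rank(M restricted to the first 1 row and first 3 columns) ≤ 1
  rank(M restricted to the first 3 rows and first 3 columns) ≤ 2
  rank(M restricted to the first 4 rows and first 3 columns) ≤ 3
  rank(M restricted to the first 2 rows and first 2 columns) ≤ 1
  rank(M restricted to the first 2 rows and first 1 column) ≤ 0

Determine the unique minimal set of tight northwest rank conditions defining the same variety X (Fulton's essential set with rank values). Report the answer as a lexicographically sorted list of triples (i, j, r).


Reconstructing r_w from the 9 given conditions:

  R[1]: 0 | 1 | 1 | 1
  R[2]: 0 | 1 | 1 | 2
  R[3]: 1 | 2 | 2 | 3
  R[4]: 1 | 2 | 3 | 4

so w = (2, 4, 1, 3).

ℓ(w)=3; the 2 essential cells (i,j,r):

[(2, 1, 0), (2, 3, 1)]


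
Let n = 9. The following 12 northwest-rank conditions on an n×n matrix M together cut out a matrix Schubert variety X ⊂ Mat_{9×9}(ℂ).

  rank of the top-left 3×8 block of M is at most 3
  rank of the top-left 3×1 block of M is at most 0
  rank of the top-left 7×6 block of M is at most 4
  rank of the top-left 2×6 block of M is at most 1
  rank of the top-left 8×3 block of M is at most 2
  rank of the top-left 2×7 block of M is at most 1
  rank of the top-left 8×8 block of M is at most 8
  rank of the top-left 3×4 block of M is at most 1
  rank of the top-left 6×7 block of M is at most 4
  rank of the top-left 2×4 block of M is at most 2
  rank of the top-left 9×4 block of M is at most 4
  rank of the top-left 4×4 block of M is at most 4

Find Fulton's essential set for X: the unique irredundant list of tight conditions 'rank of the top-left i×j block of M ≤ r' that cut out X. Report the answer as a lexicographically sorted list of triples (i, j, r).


The tightest implied rank at each (i,j), from the 12 conditions:

  R[1]: 0, 1, 1, 1, 1, 1, 1, 1, 1
  R[2]: 0, 1, 1, 1, 1, 1, 1, 2, 2
  R[3]: 0, 1, 1, 1, 2, 2, 2, 3, 3
  R[4]: 1, 2, 2, 2, 3, 3, 3, 4, 4
  R[5]: 1, 2, 2, 3, 4, 4, 4, 5, 5
  R[6]: 1, 2, 2, 3, 4, 4, 4, 5, 6
  R[7]: 1, 2, 2, 3, 4, 4, 5, 6, 7
  R[8]: 1, 2, 2, 3, 4, 5, 6, 7, 8
  R[9]: 1, 2, 3, 4, 5, 6, 7, 8, 9

the unique w with this rank table is (2, 8, 5, 1, 4, 9, 7, 6, 3).

Fulton essential set (6 of the 17 Rothe cells):

[(2, 7, 1), (3, 1, 0), (3, 4, 1), (6, 7, 4), (7, 6, 4), (8, 3, 2)]


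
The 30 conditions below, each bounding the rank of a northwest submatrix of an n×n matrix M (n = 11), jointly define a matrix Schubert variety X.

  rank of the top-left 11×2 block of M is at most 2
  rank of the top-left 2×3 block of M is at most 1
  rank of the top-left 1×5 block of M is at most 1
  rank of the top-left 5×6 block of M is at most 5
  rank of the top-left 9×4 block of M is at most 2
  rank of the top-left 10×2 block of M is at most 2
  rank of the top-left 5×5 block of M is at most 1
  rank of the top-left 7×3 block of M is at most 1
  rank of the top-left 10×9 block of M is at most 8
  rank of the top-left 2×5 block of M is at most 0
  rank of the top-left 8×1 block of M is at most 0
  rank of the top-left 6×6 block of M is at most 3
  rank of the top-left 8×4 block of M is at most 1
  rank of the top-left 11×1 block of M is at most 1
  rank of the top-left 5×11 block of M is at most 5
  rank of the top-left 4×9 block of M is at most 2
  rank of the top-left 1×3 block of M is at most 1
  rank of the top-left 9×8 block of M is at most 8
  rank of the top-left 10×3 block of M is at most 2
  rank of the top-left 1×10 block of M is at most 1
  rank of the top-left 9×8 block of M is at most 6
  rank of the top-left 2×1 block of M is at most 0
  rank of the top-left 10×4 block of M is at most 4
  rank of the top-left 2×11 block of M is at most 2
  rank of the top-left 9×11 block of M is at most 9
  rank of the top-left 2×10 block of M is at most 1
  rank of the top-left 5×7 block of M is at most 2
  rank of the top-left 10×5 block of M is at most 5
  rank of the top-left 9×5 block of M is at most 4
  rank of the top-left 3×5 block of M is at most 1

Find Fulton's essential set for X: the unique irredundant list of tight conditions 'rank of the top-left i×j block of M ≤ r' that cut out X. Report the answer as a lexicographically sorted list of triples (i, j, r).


Propagating the 30 rank bounds to every northwest block:

  i=1: 0 0 0 0 0 1 1 1 1 1 1
  i=2: 0 0 0 0 0 1 1 1 1 1 2
  i=3: 0 1 1 1 1 2 2 2 2 2 3
  i=4: 0 1 1 1 1 2 2 2 2 3 4
  i=5: 0 1 1 1 1 2 2 3 3 4 5
  i=6: 0 1 1 1 2 3 3 4 4 5 6
  i=7: 0 1 1 1 2 3 4 5 5 6 7
  i=8: 0 1 1 1 2 3 4 5 6 7 8
  i=9: 1 2 2 2 3 4 5 6 7 8 9
  i=10: 1 2 2 3 4 5 6 7 8 9 10
  i=11: 1 2 3 4 5 6 7 8 9 10 11

second differences of R give the permutation w = (6, 11, 2, 10, 8, 5, 7, 9, 1, 4, 3).

Fulton essential set (8 of the 37 Rothe cells):

[(2, 5, 0), (2, 10, 1), (4, 9, 2), (5, 5, 1), (5, 7, 2), (8, 1, 0), (8, 4, 1), (10, 3, 2)]


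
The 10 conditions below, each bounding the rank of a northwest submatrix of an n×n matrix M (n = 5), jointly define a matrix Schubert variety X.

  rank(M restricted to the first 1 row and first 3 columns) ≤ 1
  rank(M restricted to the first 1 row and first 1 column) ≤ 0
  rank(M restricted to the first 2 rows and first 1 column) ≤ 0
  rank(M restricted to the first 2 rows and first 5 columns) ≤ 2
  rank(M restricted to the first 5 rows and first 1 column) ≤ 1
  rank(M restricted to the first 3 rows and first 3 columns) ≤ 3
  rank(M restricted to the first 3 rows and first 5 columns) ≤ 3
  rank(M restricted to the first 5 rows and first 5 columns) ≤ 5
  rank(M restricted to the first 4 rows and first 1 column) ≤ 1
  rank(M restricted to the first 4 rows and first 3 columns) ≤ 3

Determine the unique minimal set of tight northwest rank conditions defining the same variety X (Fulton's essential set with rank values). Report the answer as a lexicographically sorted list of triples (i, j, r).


Recovering R(i,j) via the rank-extension bound from the 10 conditions:

  R[1]: 0 | 1 | 1 | 1 | 1
  R[2]: 0 | 1 | 2 | 2 | 2
  R[3]: 1 | 2 | 3 | 3 | 3
  R[4]: 1 | 2 | 3 | 4 | 4
  R[5]: 1 | 2 | 3 | 4 | 5

second differences of R give the permutation w = (2, 3, 1, 4, 5).

Rothe diagram D(w) (2 cells), 1 SE-corner (essential condition):

[(2, 1, 0)]


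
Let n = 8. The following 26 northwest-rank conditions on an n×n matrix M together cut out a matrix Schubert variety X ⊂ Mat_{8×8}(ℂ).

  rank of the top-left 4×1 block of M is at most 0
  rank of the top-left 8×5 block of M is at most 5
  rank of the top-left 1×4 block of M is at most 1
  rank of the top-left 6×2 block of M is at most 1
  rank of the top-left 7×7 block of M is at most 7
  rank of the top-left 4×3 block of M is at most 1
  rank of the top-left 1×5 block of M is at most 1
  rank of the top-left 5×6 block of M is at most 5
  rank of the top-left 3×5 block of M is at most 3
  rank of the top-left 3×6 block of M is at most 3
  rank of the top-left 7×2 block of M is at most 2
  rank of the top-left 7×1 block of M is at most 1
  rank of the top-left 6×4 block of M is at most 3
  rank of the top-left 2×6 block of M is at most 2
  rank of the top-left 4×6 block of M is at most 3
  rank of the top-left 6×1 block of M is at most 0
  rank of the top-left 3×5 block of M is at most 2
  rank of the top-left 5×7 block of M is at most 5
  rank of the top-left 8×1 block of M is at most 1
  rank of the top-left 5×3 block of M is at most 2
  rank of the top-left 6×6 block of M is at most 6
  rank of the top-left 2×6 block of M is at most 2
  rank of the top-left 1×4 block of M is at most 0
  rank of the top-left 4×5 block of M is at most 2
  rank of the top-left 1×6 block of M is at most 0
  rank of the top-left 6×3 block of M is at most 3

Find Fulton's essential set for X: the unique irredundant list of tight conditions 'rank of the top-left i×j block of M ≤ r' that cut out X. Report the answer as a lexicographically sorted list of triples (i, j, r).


Reconstructing r_w from the 26 given conditions:

  i=1: 0 0 0 0 0 0 1 1
  i=2: 0 1 1 1 1 1 2 2
  i=3: 0 1 1 2 2 2 3 3
  i=4: 0 1 1 2 2 3 4 4
  i=5: 0 1 2 3 3 4 5 5
  i=6: 0 1 2 3 4 5 6 6
  i=7: 1 2 3 4 5 6 7 7
  i=8: 1 2 3 4 5 6 7 8

hence w(1..8) = (7, 2, 4, 6, 3, 5, 1, 8).

|D(w)|=14, |Ess(w)|=4:

[(1, 6, 0), (4, 3, 1), (4, 5, 2), (6, 1, 0)]


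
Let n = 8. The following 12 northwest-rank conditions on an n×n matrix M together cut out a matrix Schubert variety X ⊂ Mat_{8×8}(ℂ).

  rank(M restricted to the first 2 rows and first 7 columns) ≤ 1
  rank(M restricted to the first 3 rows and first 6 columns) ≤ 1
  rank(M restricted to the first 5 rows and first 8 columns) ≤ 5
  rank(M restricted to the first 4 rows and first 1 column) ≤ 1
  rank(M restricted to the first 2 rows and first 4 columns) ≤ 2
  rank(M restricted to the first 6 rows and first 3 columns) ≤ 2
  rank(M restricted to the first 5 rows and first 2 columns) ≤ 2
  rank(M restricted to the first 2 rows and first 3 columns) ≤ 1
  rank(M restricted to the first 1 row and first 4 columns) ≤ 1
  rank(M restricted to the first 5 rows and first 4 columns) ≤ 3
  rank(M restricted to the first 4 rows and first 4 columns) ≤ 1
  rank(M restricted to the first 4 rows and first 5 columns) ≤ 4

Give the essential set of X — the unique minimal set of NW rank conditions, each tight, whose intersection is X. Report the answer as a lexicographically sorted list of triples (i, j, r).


Computing R[i][j] = min implied NW-rank bound (n=8, 12 conditions):

  row 1: 1 | 1 | 1 | 1 | 1 | 1 | 1 | 1
  row 2: 1 | 1 | 1 | 1 | 1 | 1 | 1 | 2
  row 3: 1 | 1 | 1 | 1 | 1 | 1 | 2 | 3
  row 4: 1 | 1 | 1 | 1 | 2 | 2 | 3 | 4
  row 5: 1 | 2 | 2 | 2 | 3 | 3 | 4 | 5
  row 6: 1 | 2 | 2 | 3 | 4 | 4 | 5 | 6
  row 7: 1 | 2 | 3 | 4 | 5 | 5 | 6 | 7
  row 8: 1 | 2 | 3 | 4 | 5 | 6 | 7 | 8

giving w = (1, 8, 7, 5, 2, 4, 3, 6) via Δ²R.

|D(w)|=15, |Ess(w)|=4:

[(2, 7, 1), (3, 6, 1), (4, 4, 1), (6, 3, 2)]


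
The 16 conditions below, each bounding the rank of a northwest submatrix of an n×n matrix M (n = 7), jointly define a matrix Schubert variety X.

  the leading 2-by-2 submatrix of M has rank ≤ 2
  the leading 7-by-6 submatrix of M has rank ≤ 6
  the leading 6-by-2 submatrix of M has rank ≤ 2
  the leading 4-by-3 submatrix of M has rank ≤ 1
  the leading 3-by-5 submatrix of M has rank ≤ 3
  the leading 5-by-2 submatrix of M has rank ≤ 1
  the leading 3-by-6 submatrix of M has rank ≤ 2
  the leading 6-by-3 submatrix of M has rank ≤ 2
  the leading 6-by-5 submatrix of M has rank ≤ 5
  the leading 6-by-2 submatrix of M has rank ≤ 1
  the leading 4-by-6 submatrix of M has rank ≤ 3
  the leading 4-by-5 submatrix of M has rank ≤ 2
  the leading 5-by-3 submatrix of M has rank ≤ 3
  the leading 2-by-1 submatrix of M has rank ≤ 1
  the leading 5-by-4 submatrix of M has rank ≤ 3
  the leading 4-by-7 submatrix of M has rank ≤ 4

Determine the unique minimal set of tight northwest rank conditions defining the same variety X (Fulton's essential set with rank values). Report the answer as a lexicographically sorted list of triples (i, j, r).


Propagating the 16 rank bounds to every northwest block:

  row 1: 1  1  1  1  1  1  1
  row 2: 1  1  1  2  2  2  2
  row 3: 1  1  1  2  2  2  3
  row 4: 1  1  1  2  2  3  4
  row 5: 1  1  2  3  3  4  5
  row 6: 1  1  2  3  4  5  6
  row 7: 1  2  3  4  5  6  7

so w = (1, 4, 7, 6, 3, 5, 2).

Rothe diagram D(w) (11 cells), 4 SE-corners (essential conditions):

[(3, 6, 2), (4, 3, 1), (4, 5, 2), (6, 2, 1)]


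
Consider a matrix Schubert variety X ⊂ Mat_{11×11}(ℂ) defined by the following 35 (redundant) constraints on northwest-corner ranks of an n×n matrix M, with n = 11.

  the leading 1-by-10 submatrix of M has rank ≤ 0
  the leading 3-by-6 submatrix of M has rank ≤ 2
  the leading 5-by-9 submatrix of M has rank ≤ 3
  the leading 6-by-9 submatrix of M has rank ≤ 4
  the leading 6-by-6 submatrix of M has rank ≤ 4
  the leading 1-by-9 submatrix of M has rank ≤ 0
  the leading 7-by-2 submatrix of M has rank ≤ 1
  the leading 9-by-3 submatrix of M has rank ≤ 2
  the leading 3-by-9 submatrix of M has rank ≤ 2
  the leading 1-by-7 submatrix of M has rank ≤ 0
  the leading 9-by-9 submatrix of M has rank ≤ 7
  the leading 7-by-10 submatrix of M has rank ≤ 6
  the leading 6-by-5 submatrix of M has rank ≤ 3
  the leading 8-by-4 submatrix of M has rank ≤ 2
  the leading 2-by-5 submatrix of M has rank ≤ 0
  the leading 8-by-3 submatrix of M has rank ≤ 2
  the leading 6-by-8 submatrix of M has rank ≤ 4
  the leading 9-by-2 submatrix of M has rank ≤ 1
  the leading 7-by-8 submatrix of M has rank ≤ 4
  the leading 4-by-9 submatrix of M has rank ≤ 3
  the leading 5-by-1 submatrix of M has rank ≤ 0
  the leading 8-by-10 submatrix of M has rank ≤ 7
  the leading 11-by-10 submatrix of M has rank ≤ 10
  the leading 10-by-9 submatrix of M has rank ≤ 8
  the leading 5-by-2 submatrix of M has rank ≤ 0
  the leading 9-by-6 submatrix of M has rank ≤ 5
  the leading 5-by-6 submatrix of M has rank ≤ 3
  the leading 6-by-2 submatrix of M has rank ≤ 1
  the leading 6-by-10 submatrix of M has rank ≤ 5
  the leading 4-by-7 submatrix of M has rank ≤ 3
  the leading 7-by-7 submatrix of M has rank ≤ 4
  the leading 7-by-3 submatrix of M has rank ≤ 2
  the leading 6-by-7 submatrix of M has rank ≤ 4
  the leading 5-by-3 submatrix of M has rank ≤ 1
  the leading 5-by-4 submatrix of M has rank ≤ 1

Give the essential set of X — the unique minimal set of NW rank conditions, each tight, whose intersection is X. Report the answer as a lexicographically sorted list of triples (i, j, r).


Reconstructing r_w from the 35 given conditions:

  R[1]: 0 | 0 | 0 | 0 | 0 | 0 | 0 | 0 | 0 | 0 | 1
  R[2]: 0 | 0 | 0 | 0 | 0 | 1 | 1 | 1 | 1 | 1 | 2
  R[3]: 0 | 0 | 1 | 1 | 1 | 2 | 2 | 2 | 2 | 2 | 3
  R[4]: 0 | 0 | 1 | 1 | 2 | 3 | 3 | 3 | 3 | 3 | 4
  R[5]: 0 | 0 | 1 | 1 | 2 | 3 | 3 | 3 | 3 | 4 | 5
  R[6]: 1 | 1 | 2 | 2 | 3 | 4 | 4 | 4 | 4 | 5 | 6
  R[7]: 1 | 1 | 2 | 2 | 3 | 4 | 4 | 4 | 5 | 6 | 7
  R[8]: 1 | 1 | 2 | 2 | 3 | 4 | 5 | 5 | 6 | 7 | 8
  R[9]: 1 | 1 | 2 | 3 | 4 | 5 | 6 | 6 | 7 | 8 | 9
  R[10]: 1 | 2 | 3 | 4 | 5 | 6 | 7 | 7 | 8 | 9 | 10
  R[11]: 1 | 2 | 3 | 4 | 5 | 6 | 7 | 8 | 9 | 10 | 11

reading off 1-entries of Δ²R: w = (11, 6, 3, 5, 10, 1, 9, 7, 4, 2, 8).

D(w) has 33 cells with 8 SE-corners; essential set:

[(1, 10, 0), (2, 5, 0), (5, 2, 0), (5, 4, 1), (5, 9, 3), (7, 8, 4), (8, 4, 2), (9, 2, 1)]


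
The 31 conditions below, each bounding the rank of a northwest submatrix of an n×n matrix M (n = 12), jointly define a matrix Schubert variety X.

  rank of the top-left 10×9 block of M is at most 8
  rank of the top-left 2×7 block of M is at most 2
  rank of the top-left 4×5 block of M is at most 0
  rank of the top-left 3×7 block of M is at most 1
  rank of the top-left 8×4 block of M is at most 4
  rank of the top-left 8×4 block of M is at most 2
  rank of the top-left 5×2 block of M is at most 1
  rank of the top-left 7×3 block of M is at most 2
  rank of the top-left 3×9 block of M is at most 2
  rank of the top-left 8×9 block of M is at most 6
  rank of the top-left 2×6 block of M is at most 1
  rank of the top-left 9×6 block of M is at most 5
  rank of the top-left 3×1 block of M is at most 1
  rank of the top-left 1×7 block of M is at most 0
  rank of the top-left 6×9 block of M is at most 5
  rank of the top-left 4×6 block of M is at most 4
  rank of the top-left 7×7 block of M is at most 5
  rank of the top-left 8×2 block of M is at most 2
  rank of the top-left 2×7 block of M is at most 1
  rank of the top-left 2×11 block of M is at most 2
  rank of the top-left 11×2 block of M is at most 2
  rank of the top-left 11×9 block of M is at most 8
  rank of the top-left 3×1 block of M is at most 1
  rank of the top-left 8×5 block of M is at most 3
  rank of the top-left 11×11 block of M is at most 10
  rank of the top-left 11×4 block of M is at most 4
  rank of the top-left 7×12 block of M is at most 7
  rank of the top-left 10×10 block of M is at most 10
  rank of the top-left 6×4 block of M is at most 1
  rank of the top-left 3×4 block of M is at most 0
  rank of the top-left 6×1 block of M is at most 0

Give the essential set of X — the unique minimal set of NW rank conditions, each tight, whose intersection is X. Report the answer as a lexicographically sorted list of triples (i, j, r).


Recovering R(i,j) via the rank-extension bound from the 31 conditions:

  0 0 0 0 0 0 0 1 1 1 1 1
  0 0 0 0 0 1 1 2 2 2 2 2
  0 0 0 0 0 1 1 2 2 3 3 3
  0 0 0 0 0 1 2 3 3 4 4 4
  0 1 1 1 1 2 3 4 4 5 5 5
  0 1 1 1 2 3 4 5 5 6 6 6
  1 2 2 2 3 4 5 6 6 7 7 7
  1 2 2 2 3 4 5 6 6 7 8 8
  1 2 3 3 4 5 6 7 7 8 9 9
  1 2 3 4 5 6 7 8 8 9 10 10
  1 2 3 4 5 6 7 8 8 9 10 11
  1 2 3 4 5 6 7 8 9 10 11 12

hence w(1..12) = (8, 6, 10, 7, 2, 5, 1, 11, 3, 4, 12, 9).

Rothe diagram D(w) (32 cells), 9 SE-corners (essential conditions):

[(1, 7, 0), (3, 7, 1), (3, 9, 2), (4, 5, 0), (6, 1, 0), (6, 4, 1), (8, 4, 2), (8, 9, 6), (11, 9, 8)]


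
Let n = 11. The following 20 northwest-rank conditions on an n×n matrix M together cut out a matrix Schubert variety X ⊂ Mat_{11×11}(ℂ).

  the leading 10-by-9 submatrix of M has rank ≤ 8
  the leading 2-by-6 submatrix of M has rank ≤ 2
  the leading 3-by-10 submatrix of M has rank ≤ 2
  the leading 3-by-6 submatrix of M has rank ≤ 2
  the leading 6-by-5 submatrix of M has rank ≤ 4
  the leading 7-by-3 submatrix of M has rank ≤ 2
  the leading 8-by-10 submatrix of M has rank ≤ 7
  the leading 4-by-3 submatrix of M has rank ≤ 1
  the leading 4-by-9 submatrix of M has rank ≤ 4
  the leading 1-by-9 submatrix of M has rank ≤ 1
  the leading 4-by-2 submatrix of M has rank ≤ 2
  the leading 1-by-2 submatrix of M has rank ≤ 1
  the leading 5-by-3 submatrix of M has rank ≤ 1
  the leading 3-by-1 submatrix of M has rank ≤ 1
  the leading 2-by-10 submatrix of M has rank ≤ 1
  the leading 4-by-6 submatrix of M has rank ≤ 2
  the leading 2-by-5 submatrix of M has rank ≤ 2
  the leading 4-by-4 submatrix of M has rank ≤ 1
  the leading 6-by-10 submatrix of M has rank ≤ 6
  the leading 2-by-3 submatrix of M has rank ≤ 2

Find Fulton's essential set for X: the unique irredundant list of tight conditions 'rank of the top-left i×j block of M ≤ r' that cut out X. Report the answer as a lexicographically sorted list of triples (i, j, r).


Reconstructing r_w from the 20 given conditions:

  i=1: 1 | 1 | 1 | 1 | 1 | 1 | 1 | 1 | 1 | 1 | 1
  i=2: 1 | 1 | 1 | 1 | 1 | 1 | 1 | 1 | 1 | 1 | 2
  i=3: 1 | 1 | 1 | 1 | 2 | 2 | 2 | 2 | 2 | 2 | 3
  i=4: 1 | 1 | 1 | 1 | 2 | 2 | 3 | 3 | 3 | 3 | 4
  i=5: 1 | 1 | 1 | 2 | 3 | 3 | 4 | 4 | 4 | 4 | 5
  i=6: 1 | 2 | 2 | 3 | 4 | 4 | 5 | 5 | 5 | 5 | 6
  i=7: 1 | 2 | 2 | 3 | 4 | 5 | 6 | 6 | 6 | 6 | 7
  i=8: 1 | 2 | 3 | 4 | 5 | 6 | 7 | 7 | 7 | 7 | 8
  i=9: 1 | 2 | 3 | 4 | 5 | 6 | 7 | 8 | 8 | 8 | 9
  i=10: 1 | 2 | 3 | 4 | 5 | 6 | 7 | 8 | 8 | 9 | 10
  i=11: 1 | 2 | 3 | 4 | 5 | 6 | 7 | 8 | 9 | 10 | 11

so w = (1, 11, 5, 7, 4, 2, 6, 3, 8, 10, 9).

D(w) has 20 cells with 6 SE-corners; essential set:

[(2, 10, 1), (4, 4, 1), (4, 6, 2), (5, 3, 1), (7, 3, 2), (10, 9, 8)]
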